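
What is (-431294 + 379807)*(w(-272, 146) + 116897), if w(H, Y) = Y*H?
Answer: -3974024095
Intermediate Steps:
w(H, Y) = H*Y
(-431294 + 379807)*(w(-272, 146) + 116897) = (-431294 + 379807)*(-272*146 + 116897) = -51487*(-39712 + 116897) = -51487*77185 = -3974024095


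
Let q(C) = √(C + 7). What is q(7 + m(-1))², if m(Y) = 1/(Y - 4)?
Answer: 69/5 ≈ 13.800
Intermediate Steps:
m(Y) = 1/(-4 + Y)
q(C) = √(7 + C)
q(7 + m(-1))² = (√(7 + (7 + 1/(-4 - 1))))² = (√(7 + (7 + 1/(-5))))² = (√(7 + (7 - ⅕)))² = (√(7 + 34/5))² = (√(69/5))² = (√345/5)² = 69/5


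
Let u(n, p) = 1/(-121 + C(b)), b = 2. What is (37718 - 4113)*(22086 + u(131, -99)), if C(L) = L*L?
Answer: 6679797685/9 ≈ 7.4220e+8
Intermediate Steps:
C(L) = L²
u(n, p) = -1/117 (u(n, p) = 1/(-121 + 2²) = 1/(-121 + 4) = 1/(-117) = -1/117)
(37718 - 4113)*(22086 + u(131, -99)) = (37718 - 4113)*(22086 - 1/117) = 33605*(2584061/117) = 6679797685/9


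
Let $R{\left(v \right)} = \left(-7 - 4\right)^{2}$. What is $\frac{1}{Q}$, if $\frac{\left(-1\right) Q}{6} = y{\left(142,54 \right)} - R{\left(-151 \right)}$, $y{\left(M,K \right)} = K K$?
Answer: $- \frac{1}{16770} \approx -5.963 \cdot 10^{-5}$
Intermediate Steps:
$y{\left(M,K \right)} = K^{2}$
$R{\left(v \right)} = 121$ ($R{\left(v \right)} = \left(-11\right)^{2} = 121$)
$Q = -16770$ ($Q = - 6 \left(54^{2} - 121\right) = - 6 \left(2916 - 121\right) = \left(-6\right) 2795 = -16770$)
$\frac{1}{Q} = \frac{1}{-16770} = - \frac{1}{16770}$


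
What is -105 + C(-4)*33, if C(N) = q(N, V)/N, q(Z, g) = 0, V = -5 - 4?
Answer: -105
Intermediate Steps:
V = -9
C(N) = 0 (C(N) = 0/N = 0)
-105 + C(-4)*33 = -105 + 0*33 = -105 + 0 = -105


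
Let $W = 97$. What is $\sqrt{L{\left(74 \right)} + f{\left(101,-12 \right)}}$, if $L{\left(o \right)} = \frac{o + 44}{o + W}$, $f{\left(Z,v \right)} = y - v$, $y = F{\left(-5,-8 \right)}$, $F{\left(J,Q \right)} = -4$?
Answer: $\frac{\sqrt{28234}}{57} \approx 2.9479$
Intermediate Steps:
$y = -4$
$f{\left(Z,v \right)} = -4 - v$
$L{\left(o \right)} = \frac{44 + o}{97 + o}$ ($L{\left(o \right)} = \frac{o + 44}{o + 97} = \frac{44 + o}{97 + o}$)
$\sqrt{L{\left(74 \right)} + f{\left(101,-12 \right)}} = \sqrt{\frac{44 + 74}{97 + 74} - -8} = \sqrt{\frac{1}{171} \cdot 118 + \left(-4 + 12\right)} = \sqrt{\frac{1}{171} \cdot 118 + 8} = \sqrt{\frac{118}{171} + 8} = \sqrt{\frac{1486}{171}} = \frac{\sqrt{28234}}{57}$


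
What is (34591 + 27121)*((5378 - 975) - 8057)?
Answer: -225495648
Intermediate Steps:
(34591 + 27121)*((5378 - 975) - 8057) = 61712*(4403 - 8057) = 61712*(-3654) = -225495648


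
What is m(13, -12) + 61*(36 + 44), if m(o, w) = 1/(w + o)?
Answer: 4881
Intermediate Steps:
m(o, w) = 1/(o + w)
m(13, -12) + 61*(36 + 44) = 1/(13 - 12) + 61*(36 + 44) = 1/1 + 61*80 = 1 + 4880 = 4881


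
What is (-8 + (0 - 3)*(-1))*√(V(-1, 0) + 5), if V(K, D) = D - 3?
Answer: -5*√2 ≈ -7.0711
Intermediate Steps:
V(K, D) = -3 + D
(-8 + (0 - 3)*(-1))*√(V(-1, 0) + 5) = (-8 + (0 - 3)*(-1))*√((-3 + 0) + 5) = (-8 - 3*(-1))*√(-3 + 5) = (-8 + 3)*√2 = -5*√2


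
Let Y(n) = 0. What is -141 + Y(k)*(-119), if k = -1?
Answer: -141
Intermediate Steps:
-141 + Y(k)*(-119) = -141 + 0*(-119) = -141 + 0 = -141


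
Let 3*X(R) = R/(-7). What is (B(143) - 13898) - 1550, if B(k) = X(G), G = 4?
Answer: -324412/21 ≈ -15448.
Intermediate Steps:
X(R) = -R/21 (X(R) = (R/(-7))/3 = (R*(-1/7))/3 = (-R/7)/3 = -R/21)
B(k) = -4/21 (B(k) = -1/21*4 = -4/21)
(B(143) - 13898) - 1550 = (-4/21 - 13898) - 1550 = -291862/21 - 1550 = -324412/21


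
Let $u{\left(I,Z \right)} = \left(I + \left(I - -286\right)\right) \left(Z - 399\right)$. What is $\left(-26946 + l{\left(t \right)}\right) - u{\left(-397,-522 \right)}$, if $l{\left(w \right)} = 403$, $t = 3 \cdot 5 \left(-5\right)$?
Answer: $-494411$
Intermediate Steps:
$t = -75$ ($t = 15 \left(-5\right) = -75$)
$u{\left(I,Z \right)} = \left(-399 + Z\right) \left(286 + 2 I\right)$ ($u{\left(I,Z \right)} = \left(I + \left(I + 286\right)\right) \left(-399 + Z\right) = \left(I + \left(286 + I\right)\right) \left(-399 + Z\right) = \left(286 + 2 I\right) \left(-399 + Z\right) = \left(-399 + Z\right) \left(286 + 2 I\right)$)
$\left(-26946 + l{\left(t \right)}\right) - u{\left(-397,-522 \right)} = \left(-26946 + 403\right) - \left(-114114 - -316806 + 286 \left(-522\right) + 2 \left(-397\right) \left(-522\right)\right) = -26543 - \left(-114114 + 316806 - 149292 + 414468\right) = -26543 - 467868 = -494411$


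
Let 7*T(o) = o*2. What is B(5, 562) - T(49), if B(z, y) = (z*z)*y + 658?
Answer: 14694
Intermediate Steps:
T(o) = 2*o/7 (T(o) = (o*2)/7 = (2*o)/7 = 2*o/7)
B(z, y) = 658 + y*z**2 (B(z, y) = z**2*y + 658 = y*z**2 + 658 = 658 + y*z**2)
B(5, 562) - T(49) = (658 + 562*5**2) - 2*49/7 = (658 + 562*25) - 1*14 = (658 + 14050) - 14 = 14708 - 14 = 14694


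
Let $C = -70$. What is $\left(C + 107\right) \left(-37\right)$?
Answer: $-1369$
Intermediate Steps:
$\left(C + 107\right) \left(-37\right) = \left(-70 + 107\right) \left(-37\right) = 37 \left(-37\right) = -1369$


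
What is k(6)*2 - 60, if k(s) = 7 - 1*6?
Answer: -58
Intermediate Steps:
k(s) = 1 (k(s) = 7 - 6 = 1)
k(6)*2 - 60 = 1*2 - 60 = 2 - 60 = -58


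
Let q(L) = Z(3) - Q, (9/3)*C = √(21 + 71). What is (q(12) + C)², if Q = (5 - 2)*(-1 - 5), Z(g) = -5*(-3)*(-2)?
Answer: 1388/9 - 16*√23 ≈ 77.489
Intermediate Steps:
Z(g) = -30 (Z(g) = 15*(-2) = -30)
C = 2*√23/3 (C = √(21 + 71)/3 = √92/3 = (2*√23)/3 = 2*√23/3 ≈ 3.1972)
Q = -18 (Q = 3*(-6) = -18)
q(L) = -12 (q(L) = -30 - 1*(-18) = -30 + 18 = -12)
(q(12) + C)² = (-12 + 2*√23/3)²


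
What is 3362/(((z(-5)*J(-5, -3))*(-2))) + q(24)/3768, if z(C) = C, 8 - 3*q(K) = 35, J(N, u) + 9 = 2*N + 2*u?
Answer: -2111711/157000 ≈ -13.450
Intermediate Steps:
J(N, u) = -9 + 2*N + 2*u (J(N, u) = -9 + (2*N + 2*u) = -9 + 2*N + 2*u)
q(K) = -9 (q(K) = 8/3 - 1/3*35 = 8/3 - 35/3 = -9)
3362/(((z(-5)*J(-5, -3))*(-2))) + q(24)/3768 = 3362/((-5*(-9 + 2*(-5) + 2*(-3))*(-2))) - 9/3768 = 3362/((-5*(-9 - 10 - 6)*(-2))) - 9*1/3768 = 3362/((-5*(-25)*(-2))) - 3/1256 = 3362/((125*(-2))) - 3/1256 = 3362/(-250) - 3/1256 = 3362*(-1/250) - 3/1256 = -1681/125 - 3/1256 = -2111711/157000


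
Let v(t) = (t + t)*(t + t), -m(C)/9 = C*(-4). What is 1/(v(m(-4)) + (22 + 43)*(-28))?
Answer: 1/81124 ≈ 1.2327e-5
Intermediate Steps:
m(C) = 36*C (m(C) = -9*C*(-4) = -(-36)*C = 36*C)
v(t) = 4*t² (v(t) = (2*t)*(2*t) = 4*t²)
1/(v(m(-4)) + (22 + 43)*(-28)) = 1/(4*(36*(-4))² + (22 + 43)*(-28)) = 1/(4*(-144)² + 65*(-28)) = 1/(4*20736 - 1820) = 1/(82944 - 1820) = 1/81124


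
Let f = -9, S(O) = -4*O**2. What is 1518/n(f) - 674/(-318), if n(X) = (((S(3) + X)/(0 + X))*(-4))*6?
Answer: -33487/3180 ≈ -10.531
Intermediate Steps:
n(X) = -24*(-36 + X)/X (n(X) = (((-4*3**2 + X)/(0 + X))*(-4))*6 = (((-4*9 + X)/X)*(-4))*6 = (((-36 + X)/X)*(-4))*6 = -4*(-36 + X)/X*6 = -24*(-36 + X)/X)
1518/n(f) - 674/(-318) = 1518/(-24 + 864/(-9)) - 674/(-318) = 1518/(-24 + 864*(-1/9)) - 674*(-1/318) = 1518/(-24 - 96) + 337/159 = 1518/(-120) + 337/159 = 1518*(-1/120) + 337/159 = -253/20 + 337/159 = -33487/3180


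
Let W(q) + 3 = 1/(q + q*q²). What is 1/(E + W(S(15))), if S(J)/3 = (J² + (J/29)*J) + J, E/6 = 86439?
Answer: 10014859656630/5194016678577697919 ≈ 1.9282e-6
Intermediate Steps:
E = 518634 (E = 6*86439 = 518634)
S(J) = 3*J + 90*J²/29 (S(J) = 3*((J² + (J/29)*J) + J) = 3*((J² + J²/29) + J) = 3*(30*J²/29 + J) = 3*(J + 30*J²/29) = 3*J + 90*J²/29)
W(q) = -3 + 1/(q + q³) (W(q) = -3 + 1/(q + q*q²) = -3 + 1/(q + q³))
1/(E + W(S(15))) = 1/(518634 + (1 - 9*15*(29 + 30*15)/29 - 3*91125*(29 + 30*15)³/24389)/((3/29)*15*(29 + 30*15) + ((3/29)*15*(29 + 30*15))³)) = 1/(518634 + (1 - 9*15*(29 + 450)/29 - 3*91125*(29 + 450)³/24389)/((3/29)*15*(29 + 450) + ((3/29)*15*(29 + 450))³)) = 1/(518634 + (1 - 9*15*479/29 - 3*((3/29)*15*479)³)/((3/29)*15*479 + ((3/29)*15*479)³)) = 1/(518634 + (1 - 3*21555/29 - 3*(21555/29)³)/(21555/29 + (21555/29)³)) = 1/(518634 + (1 - 64665/29 - 3*10014841528875/24389)/(21555/29 + 10014841528875/24389)) = 1/(518634 + (1 - 64665/29 - 30044524586625/24389)/(10014859656630/24389)) = 1/(518634 + (24389/10014859656630)*(-30044578945501/24389)) = 1/(518634 - 30044578945501/10014859656630) = 1/(5194016678577697919/10014859656630) = 10014859656630/5194016678577697919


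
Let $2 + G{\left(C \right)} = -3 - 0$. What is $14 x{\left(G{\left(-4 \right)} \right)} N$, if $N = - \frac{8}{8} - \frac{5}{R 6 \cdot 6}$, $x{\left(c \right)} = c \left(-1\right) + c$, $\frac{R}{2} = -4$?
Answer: $0$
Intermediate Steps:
$R = -8$ ($R = 2 \left(-4\right) = -8$)
$G{\left(C \right)} = -5$ ($G{\left(C \right)} = -2 - 3 = -5$)
$x{\left(c \right)} = 0$ ($x{\left(c \right)} = - c + c = 0$)
$N = - \frac{283}{288}$ ($N = - \frac{8}{8} - \frac{5}{\left(-8\right) 6 \cdot 6} = \left(-8\right) \frac{1}{8} - \frac{5}{\left(-48\right) 6} = -1 - \frac{5}{-288} = -1 - - \frac{5}{288} = -1 + \frac{5}{288} = - \frac{283}{288} \approx -0.98264$)
$14 x{\left(G{\left(-4 \right)} \right)} N = 14 \cdot 0 \left(- \frac{283}{288}\right) = 0 \left(- \frac{283}{288}\right) = 0$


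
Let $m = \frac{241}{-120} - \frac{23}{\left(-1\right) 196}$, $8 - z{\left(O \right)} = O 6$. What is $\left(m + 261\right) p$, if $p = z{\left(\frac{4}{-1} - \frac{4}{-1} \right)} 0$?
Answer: $0$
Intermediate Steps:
$z{\left(O \right)} = 8 - 6 O$ ($z{\left(O \right)} = 8 - O 6 = 8 - 6 O$)
$p = 0$ ($p = \left(8 - 6 \left(\frac{4}{-1} - \frac{4}{-1}\right)\right) 0 = \left(8 - 6 \left(4 \left(-1\right) - -4\right)\right) 0 = \left(8 - 6 \left(-4 + 4\right)\right) 0 = \left(8 - 0\right) 0 = \left(8 + 0\right) 0 = 8 \cdot 0 = 0$)
$m = - \frac{11119}{5880}$ ($m = 241 \left(- \frac{1}{120}\right) - \frac{23}{-196} = - \frac{241}{120} - - \frac{23}{196} = - \frac{241}{120} + \frac{23}{196} = - \frac{11119}{5880} \approx -1.891$)
$\left(m + 261\right) p = \left(- \frac{11119}{5880} + 261\right) 0 = \frac{1523561}{5880} \cdot 0 = 0$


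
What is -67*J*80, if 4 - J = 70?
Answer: 353760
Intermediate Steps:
J = -66 (J = 4 - 1*70 = 4 - 70 = -66)
-67*J*80 = -67*(-66)*80 = 4422*80 = 353760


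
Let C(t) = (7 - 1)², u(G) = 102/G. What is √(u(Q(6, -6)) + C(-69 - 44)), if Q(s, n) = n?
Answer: √19 ≈ 4.3589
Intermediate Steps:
C(t) = 36 (C(t) = 6² = 36)
√(u(Q(6, -6)) + C(-69 - 44)) = √(102/(-6) + 36) = √(102*(-⅙) + 36) = √(-17 + 36) = √19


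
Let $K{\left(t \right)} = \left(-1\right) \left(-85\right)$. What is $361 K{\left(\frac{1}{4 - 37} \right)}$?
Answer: $30685$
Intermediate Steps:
$K{\left(t \right)} = 85$
$361 K{\left(\frac{1}{4 - 37} \right)} = 361 \cdot 85 = 30685$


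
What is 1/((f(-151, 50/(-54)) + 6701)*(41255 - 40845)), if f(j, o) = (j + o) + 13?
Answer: 27/72642160 ≈ 3.7169e-7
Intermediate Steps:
f(j, o) = 13 + j + o
1/((f(-151, 50/(-54)) + 6701)*(41255 - 40845)) = 1/(((13 - 151 + 50/(-54)) + 6701)*(41255 - 40845)) = 1/(((13 - 151 + 50*(-1/54)) + 6701)*410) = 1/(((13 - 151 - 25/27) + 6701)*410) = 1/((-3751/27 + 6701)*410) = 1/((177176/27)*410) = 1/(72642160/27) = 27/72642160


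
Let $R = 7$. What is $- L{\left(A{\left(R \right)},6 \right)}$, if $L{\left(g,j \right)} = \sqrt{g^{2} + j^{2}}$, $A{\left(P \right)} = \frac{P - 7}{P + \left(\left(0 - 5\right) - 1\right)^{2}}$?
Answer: $-6$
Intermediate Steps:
$A{\left(P \right)} = \frac{-7 + P}{36 + P}$ ($A{\left(P \right)} = \frac{-7 + P}{P + \left(\left(0 - 5\right) - 1\right)^{2}} = \frac{-7 + P}{P + \left(-5 - 1\right)^{2}} = \frac{-7 + P}{P + \left(-6\right)^{2}} = \frac{-7 + P}{P + 36} = \frac{-7 + P}{36 + P}$)
$- L{\left(A{\left(R \right)},6 \right)} = - \sqrt{\left(\frac{-7 + 7}{36 + 7}\right)^{2} + 6^{2}} = - \sqrt{\left(\frac{1}{43} \cdot 0\right)^{2} + 36} = - \sqrt{0^{2} + 36} = - \sqrt{0 + 36} = - \sqrt{36} = \left(-1\right) 6 = -6$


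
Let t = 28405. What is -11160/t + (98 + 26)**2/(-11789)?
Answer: -113664104/66973309 ≈ -1.6972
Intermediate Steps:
-11160/t + (98 + 26)**2/(-11789) = -11160/28405 + (98 + 26)**2/(-11789) = -11160*1/28405 + 124**2*(-1/11789) = -2232/5681 + 15376*(-1/11789) = -2232/5681 - 15376/11789 = -113664104/66973309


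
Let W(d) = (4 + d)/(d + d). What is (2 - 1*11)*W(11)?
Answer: -135/22 ≈ -6.1364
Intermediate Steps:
W(d) = (4 + d)/(2*d) (W(d) = (4 + d)/((2*d)) = (4 + d)*(1/(2*d)) = (4 + d)/(2*d))
(2 - 1*11)*W(11) = (2 - 1*11)*((1/2)*(4 + 11)/11) = (2 - 11)*((1/2)*(1/11)*15) = -9*15/22 = -135/22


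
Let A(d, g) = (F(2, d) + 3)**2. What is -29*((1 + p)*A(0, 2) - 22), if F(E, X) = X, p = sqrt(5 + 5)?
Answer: 377 - 261*sqrt(10) ≈ -448.35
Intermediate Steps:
p = sqrt(10) ≈ 3.1623
A(d, g) = (3 + d)**2 (A(d, g) = (d + 3)**2 = (3 + d)**2)
-29*((1 + p)*A(0, 2) - 22) = -29*((1 + sqrt(10))*(3 + 0)**2 - 22) = -29*((1 + sqrt(10))*3**2 - 22) = -29*((1 + sqrt(10))*9 - 22) = -29*((9 + 9*sqrt(10)) - 22) = -29*(-13 + 9*sqrt(10)) = 377 - 261*sqrt(10)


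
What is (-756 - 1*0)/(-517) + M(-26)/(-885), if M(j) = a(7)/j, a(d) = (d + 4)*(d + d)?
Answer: 8737589/5948085 ≈ 1.4690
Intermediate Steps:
a(d) = 2*d*(4 + d) (a(d) = (4 + d)*(2*d) = 2*d*(4 + d))
M(j) = 154/j (M(j) = (2*7*(4 + 7))/j = (2*7*11)/j = 154/j)
(-756 - 1*0)/(-517) + M(-26)/(-885) = (-756 - 1*0)/(-517) + (154/(-26))/(-885) = (-756 + 0)*(-1/517) + (154*(-1/26))*(-1/885) = -756*(-1/517) - 77/13*(-1/885) = 756/517 + 77/11505 = 8737589/5948085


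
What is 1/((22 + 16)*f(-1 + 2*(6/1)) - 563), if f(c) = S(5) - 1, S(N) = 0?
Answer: -1/601 ≈ -0.0016639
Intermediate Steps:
f(c) = -1 (f(c) = 0 - 1 = -1)
1/((22 + 16)*f(-1 + 2*(6/1)) - 563) = 1/((22 + 16)*(-1) - 563) = 1/(38*(-1) - 563) = 1/(-38 - 563) = 1/(-601) = -1/601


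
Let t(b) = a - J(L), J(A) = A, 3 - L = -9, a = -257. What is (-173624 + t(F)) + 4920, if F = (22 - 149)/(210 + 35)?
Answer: -168973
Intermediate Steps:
L = 12 (L = 3 - 1*(-9) = 3 + 9 = 12)
F = -127/245 ≈ -0.51837
t(b) = -269 (t(b) = -257 - 1*12 = -257 - 12 = -269)
(-173624 + t(F)) + 4920 = (-173624 - 269) + 4920 = -173893 + 4920 = -168973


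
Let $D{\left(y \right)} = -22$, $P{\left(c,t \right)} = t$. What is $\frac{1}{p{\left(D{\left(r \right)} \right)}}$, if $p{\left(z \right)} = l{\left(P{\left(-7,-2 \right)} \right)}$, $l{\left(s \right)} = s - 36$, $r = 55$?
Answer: $- \frac{1}{38} \approx -0.026316$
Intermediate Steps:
$l{\left(s \right)} = -36 + s$
$p{\left(z \right)} = -38$ ($p{\left(z \right)} = -36 - 2 = -38$)
$\frac{1}{p{\left(D{\left(r \right)} \right)}} = \frac{1}{-38} = - \frac{1}{38}$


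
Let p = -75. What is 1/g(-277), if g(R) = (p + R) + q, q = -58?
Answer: -1/410 ≈ -0.0024390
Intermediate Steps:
g(R) = -133 + R (g(R) = (-75 + R) - 58 = -133 + R)
1/g(-277) = 1/(-133 - 277) = 1/(-410) = -1/410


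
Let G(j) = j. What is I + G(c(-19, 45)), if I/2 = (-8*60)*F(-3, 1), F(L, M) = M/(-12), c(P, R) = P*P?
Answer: 441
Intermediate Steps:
c(P, R) = P**2
F(L, M) = -M/12 (F(L, M) = M*(-1/12) = -M/12)
I = 80 (I = 2*((-8*60)*(-1/12*1)) = 2*(-480*(-1/12)) = 2*40 = 80)
I + G(c(-19, 45)) = 80 + (-19)**2 = 80 + 361 = 441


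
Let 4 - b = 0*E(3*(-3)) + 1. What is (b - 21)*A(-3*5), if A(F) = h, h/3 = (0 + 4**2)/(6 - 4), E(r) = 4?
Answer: -432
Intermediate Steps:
h = 24 (h = 3*((0 + 4**2)/(6 - 4)) = 3*((0 + 16)/2) = 3*(16*(1/2)) = 3*8 = 24)
A(F) = 24
b = 3 (b = 4 - (0*4 + 1) = 4 - (0 + 1) = 4 - 1*1 = 4 - 1 = 3)
(b - 21)*A(-3*5) = (3 - 21)*24 = -18*24 = -432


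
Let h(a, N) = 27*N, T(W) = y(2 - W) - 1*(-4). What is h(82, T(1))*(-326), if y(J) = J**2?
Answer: -44010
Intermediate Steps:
T(W) = 4 + (2 - W)**2 (T(W) = (2 - W)**2 - 1*(-4) = (2 - W)**2 + 4 = 4 + (2 - W)**2)
h(82, T(1))*(-326) = (27*(4 + (-2 + 1)**2))*(-326) = (27*(4 + (-1)**2))*(-326) = (27*(4 + 1))*(-326) = (27*5)*(-326) = 135*(-326) = -44010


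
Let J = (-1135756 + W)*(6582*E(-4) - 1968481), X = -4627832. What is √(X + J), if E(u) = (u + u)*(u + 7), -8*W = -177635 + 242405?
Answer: √9729355381313/2 ≈ 1.5596e+6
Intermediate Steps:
W = -32385/4 (W = -(-177635 + 242405)/8 = -⅛*64770 = -32385/4 ≈ -8096.3)
E(u) = 2*u*(7 + u) (E(u) = (2*u)*(7 + u) = 2*u*(7 + u))
J = 9729373892641/4 (J = (-1135756 - 32385/4)*(6582*(2*(-4)*(7 - 4)) - 1968481) = -4575409*(6582*(2*(-4)*3) - 1968481)/4 = -4575409*(6582*(-24) - 1968481)/4 = -4575409*(-157968 - 1968481)/4 = -4575409/4*(-2126449) = 9729373892641/4 ≈ 2.4323e+12)
√(X + J) = √(-4627832 + 9729373892641/4) = √(9729355381313/4) = √9729355381313/2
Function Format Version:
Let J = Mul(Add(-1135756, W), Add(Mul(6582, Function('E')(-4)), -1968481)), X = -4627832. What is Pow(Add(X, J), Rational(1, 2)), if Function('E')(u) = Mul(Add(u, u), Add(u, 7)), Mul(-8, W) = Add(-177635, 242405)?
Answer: Mul(Rational(1, 2), Pow(9729355381313, Rational(1, 2))) ≈ 1.5596e+6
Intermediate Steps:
W = Rational(-32385, 4) (W = Mul(Rational(-1, 8), Add(-177635, 242405)) = Mul(Rational(-1, 8), 64770) = Rational(-32385, 4) ≈ -8096.3)
Function('E')(u) = Mul(2, u, Add(7, u)) (Function('E')(u) = Mul(Mul(2, u), Add(7, u)) = Mul(2, u, Add(7, u)))
J = Rational(9729373892641, 4) (J = Mul(Add(-1135756, Rational(-32385, 4)), Add(Mul(6582, Mul(2, -4, Add(7, -4))), -1968481)) = Mul(Rational(-4575409, 4), Add(Mul(6582, Mul(2, -4, 3)), -1968481)) = Mul(Rational(-4575409, 4), Add(Mul(6582, -24), -1968481)) = Mul(Rational(-4575409, 4), Add(-157968, -1968481)) = Mul(Rational(-4575409, 4), -2126449) = Rational(9729373892641, 4) ≈ 2.4323e+12)
Pow(Add(X, J), Rational(1, 2)) = Pow(Add(-4627832, Rational(9729373892641, 4)), Rational(1, 2)) = Pow(Rational(9729355381313, 4), Rational(1, 2)) = Mul(Rational(1, 2), Pow(9729355381313, Rational(1, 2)))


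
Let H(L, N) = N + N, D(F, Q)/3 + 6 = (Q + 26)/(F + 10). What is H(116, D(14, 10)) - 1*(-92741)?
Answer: 92714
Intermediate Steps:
D(F, Q) = -18 + 3*(26 + Q)/(10 + F) (D(F, Q) = -18 + 3*((Q + 26)/(F + 10)) = -18 + 3*((26 + Q)/(10 + F)) = -18 + 3*(26 + Q)/(10 + F))
H(L, N) = 2*N
H(116, D(14, 10)) - 1*(-92741) = 2*(3*(-34 + 10 - 6*14)/(10 + 14)) - 1*(-92741) = 2*(3*(-34 + 10 - 84)/24) + 92741 = 2*(3*(1/24)*(-108)) + 92741 = 2*(-27/2) + 92741 = -27 + 92741 = 92714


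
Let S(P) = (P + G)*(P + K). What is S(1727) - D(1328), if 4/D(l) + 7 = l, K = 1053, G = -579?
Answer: 4215892236/1321 ≈ 3.1914e+6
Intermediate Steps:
D(l) = 4/(-7 + l)
S(P) = (-579 + P)*(1053 + P) (S(P) = (P - 579)*(P + 1053) = (-579 + P)*(1053 + P))
S(1727) - D(1328) = (-609687 + 1727² + 474*1727) - 4/(-7 + 1328) = (-609687 + 2982529 + 818598) - 4/1321 = 3191440 - 4/1321 = 4215892236/1321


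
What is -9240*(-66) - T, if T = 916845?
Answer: -307005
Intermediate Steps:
-9240*(-66) - T = -9240*(-66) - 1*916845 = -3080*(-198) - 916845 = 609840 - 916845 = -307005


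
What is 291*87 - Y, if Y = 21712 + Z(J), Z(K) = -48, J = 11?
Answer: 3653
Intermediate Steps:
Y = 21664 (Y = 21712 - 48 = 21664)
291*87 - Y = 291*87 - 1*21664 = 25317 - 21664 = 3653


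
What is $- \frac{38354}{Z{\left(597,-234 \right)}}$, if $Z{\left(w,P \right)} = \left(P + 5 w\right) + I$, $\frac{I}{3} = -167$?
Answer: $- \frac{19177}{1125} \approx -17.046$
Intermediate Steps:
$I = -501$ ($I = 3 \left(-167\right) = -501$)
$Z{\left(w,P \right)} = -501 + P + 5 w$ ($Z{\left(w,P \right)} = \left(P + 5 w\right) - 501 = -501 + P + 5 w$)
$- \frac{38354}{Z{\left(597,-234 \right)}} = - \frac{38354}{-501 - 234 + 5 \cdot 597} = - \frac{38354}{-501 - 234 + 2985} = - \frac{38354}{2250} = \left(-38354\right) \frac{1}{2250} = - \frac{19177}{1125}$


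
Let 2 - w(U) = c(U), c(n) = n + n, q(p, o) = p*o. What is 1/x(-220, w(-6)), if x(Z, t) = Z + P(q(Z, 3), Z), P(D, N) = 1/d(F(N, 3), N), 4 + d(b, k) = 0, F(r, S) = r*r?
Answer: -4/881 ≈ -0.0045403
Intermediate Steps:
q(p, o) = o*p
F(r, S) = r²
c(n) = 2*n
d(b, k) = -4 (d(b, k) = -4 + 0 = -4)
P(D, N) = -¼ (P(D, N) = 1/(-4) = -¼)
w(U) = 2 - 2*U
x(Z, t) = -¼ + Z (x(Z, t) = Z - ¼ = -¼ + Z)
1/x(-220, w(-6)) = 1/(-¼ - 220) = 1/(-881/4) = -4/881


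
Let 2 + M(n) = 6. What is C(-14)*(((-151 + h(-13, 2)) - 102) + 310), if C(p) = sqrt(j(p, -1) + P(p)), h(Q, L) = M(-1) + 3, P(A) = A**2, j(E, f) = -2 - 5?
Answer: 192*sqrt(21) ≈ 879.85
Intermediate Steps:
M(n) = 4 (M(n) = -2 + 6 = 4)
j(E, f) = -7
h(Q, L) = 7 (h(Q, L) = 4 + 3 = 7)
C(p) = sqrt(-7 + p**2)
C(-14)*(((-151 + h(-13, 2)) - 102) + 310) = sqrt(-7 + (-14)**2)*(((-151 + 7) - 102) + 310) = sqrt(-7 + 196)*((-144 - 102) + 310) = sqrt(189)*(-246 + 310) = (3*sqrt(21))*64 = 192*sqrt(21)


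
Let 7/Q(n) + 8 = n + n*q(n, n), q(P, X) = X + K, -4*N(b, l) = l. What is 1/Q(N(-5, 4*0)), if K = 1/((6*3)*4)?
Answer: -8/7 ≈ -1.1429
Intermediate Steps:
N(b, l) = -l/4
K = 1/72 (K = 1/(18*4) = 1/72 ≈ 0.013889)
q(P, X) = 1/72 + X (q(P, X) = X + 1/72 = 1/72 + X)
Q(n) = 7/(-8 + n + n*(1/72 + n)) (Q(n) = 7/(-8 + (n + n*(1/72 + n))) = 7/(-8 + n + n*(1/72 + n)))
1/Q(N(-5, 4*0)) = 1/(504/(-576 + 72*(-0)² + 73*(-0))) = 1/(504/(-576 + 72*(-¼*0)² + 73*(-¼*0))) = 1/(504/(-576 + 72*0² + 73*0)) = 1/(504/(-576 + 72*0 + 0)) = 1/(504/(-576 + 0 + 0)) = 1/(504/(-576)) = 1/(504*(-1/576)) = 1/(-7/8) = -8/7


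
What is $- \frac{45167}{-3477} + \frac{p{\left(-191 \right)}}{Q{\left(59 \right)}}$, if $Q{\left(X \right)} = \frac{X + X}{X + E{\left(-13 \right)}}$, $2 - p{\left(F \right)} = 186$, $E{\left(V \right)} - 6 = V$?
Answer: $- \frac{13969115}{205143} \approx -68.094$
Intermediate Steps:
$E{\left(V \right)} = 6 + V$
$p{\left(F \right)} = -184$ ($p{\left(F \right)} = 2 - 186 = -184$)
$Q{\left(X \right)} = \frac{2 X}{-7 + X}$ ($Q{\left(X \right)} = \frac{X + X}{X + \left(6 - 13\right)} = \frac{2 X}{X - 7} = \frac{2 X}{-7 + X}$)
$- \frac{45167}{-3477} + \frac{p{\left(-191 \right)}}{Q{\left(59 \right)}} = - \frac{45167}{-3477} - \frac{184}{2 \cdot 59 \frac{1}{-7 + 59}} = \left(-45167\right) \left(- \frac{1}{3477}\right) - \frac{184}{2 \cdot 59 \cdot \frac{1}{52}} = \frac{45167}{3477} - \frac{184}{2 \cdot 59 \cdot \frac{1}{52}} = \frac{45167}{3477} - \frac{184}{\frac{59}{26}} = \frac{45167}{3477} - \frac{4784}{59} = - \frac{13969115}{205143}$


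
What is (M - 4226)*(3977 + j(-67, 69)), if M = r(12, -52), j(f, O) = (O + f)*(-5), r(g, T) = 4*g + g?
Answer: -16526522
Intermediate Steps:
r(g, T) = 5*g
j(f, O) = -5*O - 5*f
M = 60 (M = 5*12 = 60)
(M - 4226)*(3977 + j(-67, 69)) = (60 - 4226)*(3977 + (-5*69 - 5*(-67))) = -4166*(3977 + (-345 + 335)) = -4166*(3977 - 10) = -4166*3967 = -16526522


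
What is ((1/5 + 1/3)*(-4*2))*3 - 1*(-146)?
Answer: 666/5 ≈ 133.20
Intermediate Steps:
((1/5 + 1/3)*(-4*2))*3 - 1*(-146) = ((1*(1/5) + 1*(1/3))*(-8))*3 + 146 = ((1/5 + 1/3)*(-8))*3 + 146 = ((8/15)*(-8))*3 + 146 = -64/15*3 + 146 = -64/5 + 146 = 666/5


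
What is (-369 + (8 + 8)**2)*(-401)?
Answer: 45313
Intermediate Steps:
(-369 + (8 + 8)**2)*(-401) = (-369 + 16**2)*(-401) = (-369 + 256)*(-401) = -113*(-401) = 45313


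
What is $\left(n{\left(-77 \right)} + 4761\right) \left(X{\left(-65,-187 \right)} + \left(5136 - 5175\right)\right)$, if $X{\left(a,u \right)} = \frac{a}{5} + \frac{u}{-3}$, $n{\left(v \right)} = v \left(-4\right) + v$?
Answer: $51584$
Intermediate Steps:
$n{\left(v \right)} = - 3 v$ ($n{\left(v \right)} = - 4 v + v = - 3 v$)
$X{\left(a,u \right)} = - \frac{u}{3} + \frac{a}{5}$ ($X{\left(a,u \right)} = a \frac{1}{5} + u \left(- \frac{1}{3}\right) = \frac{a}{5} - \frac{u}{3} = - \frac{u}{3} + \frac{a}{5}$)
$\left(n{\left(-77 \right)} + 4761\right) \left(X{\left(-65,-187 \right)} + \left(5136 - 5175\right)\right) = \left(\left(-3\right) \left(-77\right) + 4761\right) \left(\left(\left(- \frac{1}{3}\right) \left(-187\right) + \frac{1}{5} \left(-65\right)\right) + \left(5136 - 5175\right)\right) = \left(231 + 4761\right) \left(\left(\frac{187}{3} - 13\right) - 39\right) = 4992 \left(\frac{148}{3} - 39\right) = 4992 \cdot \frac{31}{3} = 51584$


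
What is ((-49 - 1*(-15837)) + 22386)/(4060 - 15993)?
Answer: -38174/11933 ≈ -3.1990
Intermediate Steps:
((-49 - 1*(-15837)) + 22386)/(4060 - 15993) = ((-49 + 15837) + 22386)/(-11933) = (15788 + 22386)*(-1/11933) = 38174*(-1/11933) = -38174/11933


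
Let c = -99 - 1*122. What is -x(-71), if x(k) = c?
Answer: 221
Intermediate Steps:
c = -221 (c = -99 - 122 = -221)
x(k) = -221
-x(-71) = -1*(-221) = 221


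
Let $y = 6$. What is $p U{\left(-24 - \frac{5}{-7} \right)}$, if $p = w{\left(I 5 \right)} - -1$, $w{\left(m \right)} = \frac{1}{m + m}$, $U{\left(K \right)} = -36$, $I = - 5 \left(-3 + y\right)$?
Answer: $- \frac{894}{25} \approx -35.76$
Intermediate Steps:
$I = -15$ ($I = - 5 \left(-3 + 6\right) = \left(-5\right) 3 = -15$)
$w{\left(m \right)} = \frac{1}{2 m}$
$p = \frac{149}{150}$ ($p = \frac{1}{2 \left(\left(-15\right) 5\right)} - -1 = \frac{1}{2 \left(-75\right)} + 1 = \frac{1}{2} \left(- \frac{1}{75}\right) + 1 = - \frac{1}{150} + 1 = \frac{149}{150} \approx 0.99333$)
$p U{\left(-24 - \frac{5}{-7} \right)} = \frac{149}{150} \left(-36\right) = - \frac{894}{25}$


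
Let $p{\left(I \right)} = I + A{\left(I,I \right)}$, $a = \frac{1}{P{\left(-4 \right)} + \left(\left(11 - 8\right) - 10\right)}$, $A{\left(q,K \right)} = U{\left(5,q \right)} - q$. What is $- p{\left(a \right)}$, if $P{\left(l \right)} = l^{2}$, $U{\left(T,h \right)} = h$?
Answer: $- \frac{1}{9} \approx -0.11111$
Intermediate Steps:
$A{\left(q,K \right)} = 0$ ($A{\left(q,K \right)} = q - q = 0$)
$a = \frac{1}{9}$ ($a = \frac{1}{\left(-4\right)^{2} + \left(\left(11 - 8\right) - 10\right)} = \frac{1}{16 + \left(3 - 10\right)} = \frac{1}{16 - 7} = \frac{1}{9} \approx 0.11111$)
$p{\left(I \right)} = I$ ($p{\left(I \right)} = I + 0 = I$)
$- p{\left(a \right)} = \left(-1\right) \frac{1}{9} = - \frac{1}{9}$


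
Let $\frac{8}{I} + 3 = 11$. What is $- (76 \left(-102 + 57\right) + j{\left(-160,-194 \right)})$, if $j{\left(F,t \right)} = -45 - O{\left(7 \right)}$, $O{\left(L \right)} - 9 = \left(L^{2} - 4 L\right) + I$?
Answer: $3496$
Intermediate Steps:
$I = 1$ ($I = \frac{8}{-3 + 11} = \frac{8}{8} = 8 \cdot \frac{1}{8} = 1$)
$O{\left(L \right)} = 10 + L^{2} - 4 L$ ($O{\left(L \right)} = 9 + \left(\left(L^{2} - 4 L\right) + 1\right) = 9 + \left(1 + L^{2} - 4 L\right) = 10 + L^{2} - 4 L$)
$j{\left(F,t \right)} = -76$ ($j{\left(F,t \right)} = -45 - \left(10 + 7^{2} - 28\right) = -45 - \left(10 + 49 - 28\right) = -45 - 31 = -76$)
$- (76 \left(-102 + 57\right) + j{\left(-160,-194 \right)}) = - (76 \left(-102 + 57\right) - 76) = - (76 \left(-45\right) - 76) = - (-3420 - 76) = \left(-1\right) \left(-3496\right) = 3496$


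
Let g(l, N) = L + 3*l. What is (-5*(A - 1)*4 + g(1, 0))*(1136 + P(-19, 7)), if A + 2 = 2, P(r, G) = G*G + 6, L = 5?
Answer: 33348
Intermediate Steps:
P(r, G) = 6 + G² (P(r, G) = G² + 6 = 6 + G²)
g(l, N) = 5 + 3*l
A = 0 (A = -2 + 2 = 0)
(-5*(A - 1)*4 + g(1, 0))*(1136 + P(-19, 7)) = (-5*(0 - 1)*4 + (5 + 3*1))*(1136 + (6 + 7²)) = (-5*(-1)*4 + (5 + 3))*(1136 + (6 + 49)) = (5*4 + 8)*(1136 + 55) = (20 + 8)*1191 = 28*1191 = 33348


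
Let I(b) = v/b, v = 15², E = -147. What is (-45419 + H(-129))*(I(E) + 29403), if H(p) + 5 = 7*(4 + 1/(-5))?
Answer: -327013815264/245 ≈ -1.3348e+9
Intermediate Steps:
H(p) = 108/5 (H(p) = -5 + 7*(4 + 1/(-5)) = -5 + 7*(4 - ⅕) = -5 + 7*(19/5) = -5 + 133/5 = 108/5)
v = 225
I(b) = 225/b
(-45419 + H(-129))*(I(E) + 29403) = (-45419 + 108/5)*(225/(-147) + 29403) = -226987*(225*(-1/147) + 29403)/5 = -226987*(-75/49 + 29403)/5 = -226987/5*1440672/49 = -327013815264/245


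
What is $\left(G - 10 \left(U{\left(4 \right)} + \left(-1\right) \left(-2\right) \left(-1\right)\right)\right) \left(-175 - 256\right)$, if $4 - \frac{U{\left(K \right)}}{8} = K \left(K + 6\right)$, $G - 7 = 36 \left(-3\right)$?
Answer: $-1206369$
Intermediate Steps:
$G = -101$ ($G = 7 + 36 \left(-3\right) = 7 - 108 = -101$)
$U{\left(K \right)} = 32 - 8 K \left(6 + K\right)$ ($U{\left(K \right)} = 32 - 8 K \left(K + 6\right) = 32 - 8 K \left(6 + K\right)$)
$\left(G - 10 \left(U{\left(4 \right)} + \left(-1\right) \left(-2\right) \left(-1\right)\right)\right) \left(-175 - 256\right) = \left(-101 - 10 \left(\left(32 - 192 - 8 \cdot 4^{2}\right) + \left(-1\right) \left(-2\right) \left(-1\right)\right)\right) \left(-175 - 256\right) = \left(-101 - 10 \left(\left(32 - 192 - 128\right) + 2 \left(-1\right)\right)\right) \left(-431\right) = \left(-101 - 10 \left(\left(32 - 192 - 128\right) - 2\right)\right) \left(-431\right) = \left(-101 - 10 \left(-288 - 2\right)\right) \left(-431\right) = \left(-101 - -2900\right) \left(-431\right) = \left(-101 + 2900\right) \left(-431\right) = 2799 \left(-431\right) = -1206369$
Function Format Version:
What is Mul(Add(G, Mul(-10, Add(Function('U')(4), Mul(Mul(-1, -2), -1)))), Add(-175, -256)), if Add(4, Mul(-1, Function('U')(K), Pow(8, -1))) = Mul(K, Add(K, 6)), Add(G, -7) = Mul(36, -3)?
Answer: -1206369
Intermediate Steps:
G = -101 (G = Add(7, Mul(36, -3)) = Add(7, -108) = -101)
Function('U')(K) = Add(32, Mul(-8, K, Add(6, K))) (Function('U')(K) = Add(32, Mul(-8, Mul(K, Add(K, 6)))) = Add(32, Mul(-8, Mul(K, Add(6, K)))) = Add(32, Mul(-8, K, Add(6, K))))
Mul(Add(G, Mul(-10, Add(Function('U')(4), Mul(Mul(-1, -2), -1)))), Add(-175, -256)) = Mul(Add(-101, Mul(-10, Add(Add(32, Mul(-48, 4), Mul(-8, Pow(4, 2))), Mul(Mul(-1, -2), -1)))), Add(-175, -256)) = Mul(Add(-101, Mul(-10, Add(Add(32, -192, Mul(-8, 16)), Mul(2, -1)))), -431) = Mul(Add(-101, Mul(-10, Add(Add(32, -192, -128), -2))), -431) = Mul(Add(-101, Mul(-10, Add(-288, -2))), -431) = Mul(Add(-101, Mul(-10, -290)), -431) = Mul(Add(-101, 2900), -431) = Mul(2799, -431) = -1206369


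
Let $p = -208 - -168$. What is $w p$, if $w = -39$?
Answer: $1560$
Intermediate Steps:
$p = -40$ ($p = -208 + 168 = -40$)
$w p = \left(-39\right) \left(-40\right) = 1560$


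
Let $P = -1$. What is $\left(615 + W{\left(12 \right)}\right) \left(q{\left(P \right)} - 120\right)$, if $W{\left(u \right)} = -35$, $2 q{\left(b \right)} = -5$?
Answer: $-71050$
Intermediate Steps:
$q{\left(b \right)} = - \frac{5}{2}$ ($q{\left(b \right)} = \frac{1}{2} \left(-5\right) = - \frac{5}{2}$)
$\left(615 + W{\left(12 \right)}\right) \left(q{\left(P \right)} - 120\right) = \left(615 - 35\right) \left(- \frac{5}{2} - 120\right) = 580 \left(- \frac{5}{2} - 120\right) = 580 \left(- \frac{245}{2}\right) = -71050$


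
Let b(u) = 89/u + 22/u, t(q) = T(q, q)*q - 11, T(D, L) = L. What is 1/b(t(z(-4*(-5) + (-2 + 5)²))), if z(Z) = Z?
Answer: 830/111 ≈ 7.4775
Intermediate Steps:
t(q) = -11 + q² (t(q) = q*q - 11 = q² - 11 = -11 + q²)
b(u) = 111/u
1/b(t(z(-4*(-5) + (-2 + 5)²))) = 1/(111/(-11 + (-4*(-5) + (-2 + 5)²)²)) = 1/(111/(-11 + (20 + 3²)²)) = 1/(111/(-11 + (20 + 9)²)) = 1/(111/(-11 + 29²)) = 1/(111/(-11 + 841)) = 1/(111/830) = 830/111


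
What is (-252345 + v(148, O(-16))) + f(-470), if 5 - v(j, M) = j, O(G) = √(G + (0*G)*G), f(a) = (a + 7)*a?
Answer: -34878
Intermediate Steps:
f(a) = a*(7 + a) (f(a) = (7 + a)*a = a*(7 + a))
O(G) = √G (O(G) = √(G + 0*G) = √(G + 0) = √G)
v(j, M) = 5 - j
(-252345 + v(148, O(-16))) + f(-470) = (-252345 + (5 - 1*148)) - 470*(7 - 470) = (-252345 + (5 - 148)) - 470*(-463) = (-252345 - 143) + 217610 = -252488 + 217610 = -34878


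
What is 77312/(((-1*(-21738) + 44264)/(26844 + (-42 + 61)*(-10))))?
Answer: 1030337024/33001 ≈ 31221.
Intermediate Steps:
77312/(((-1*(-21738) + 44264)/(26844 + (-42 + 61)*(-10)))) = 77312/(((21738 + 44264)/(26844 + 19*(-10)))) = 77312/((66002/(26844 - 190))) = 77312/((66002/26654)) = 77312/((66002*(1/26654))) = 77312/(33001/13327) = 77312*(13327/33001) = 1030337024/33001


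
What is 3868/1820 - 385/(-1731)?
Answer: 1849052/787605 ≈ 2.3477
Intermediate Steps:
3868/1820 - 385/(-1731) = 3868*(1/1820) - 385*(-1/1731) = 967/455 + 385/1731 = 1849052/787605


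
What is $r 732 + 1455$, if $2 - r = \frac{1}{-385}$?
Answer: $\frac{1124547}{385} \approx 2920.9$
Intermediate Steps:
$r = \frac{771}{385}$ ($r = 2 - \frac{1}{-385} = 2 - - \frac{1}{385} = 2 + \frac{1}{385} = \frac{771}{385} \approx 2.0026$)
$r 732 + 1455 = \frac{771}{385} \cdot 732 + 1455 = \frac{564372}{385} + 1455 = \frac{1124547}{385}$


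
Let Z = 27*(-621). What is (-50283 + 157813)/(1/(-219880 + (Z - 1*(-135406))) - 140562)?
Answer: -10886444730/14230637443 ≈ -0.76500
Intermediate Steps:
Z = -16767
(-50283 + 157813)/(1/(-219880 + (Z - 1*(-135406))) - 140562) = (-50283 + 157813)/(1/(-219880 + (-16767 - 1*(-135406))) - 140562) = 107530/(1/(-219880 + (-16767 + 135406)) - 140562) = 107530/(1/(-219880 + 118639) - 140562) = 107530/(1/(-101241) - 140562) = 107530/(-1/101241 - 140562) = 107530/(-14230637443/101241) = 107530*(-101241/14230637443) = -10886444730/14230637443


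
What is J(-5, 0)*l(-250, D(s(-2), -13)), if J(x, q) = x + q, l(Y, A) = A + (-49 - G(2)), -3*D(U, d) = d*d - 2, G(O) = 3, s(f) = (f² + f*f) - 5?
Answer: 1615/3 ≈ 538.33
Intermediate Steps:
s(f) = -5 + 2*f² (s(f) = (f² + f²) - 5 = 2*f² - 5 = -5 + 2*f²)
D(U, d) = ⅔ - d²/3 (D(U, d) = -(d*d - 2)/3 = -(d² - 2)/3 = -(-2 + d²)/3 = ⅔ - d²/3)
l(Y, A) = -52 + A (l(Y, A) = A + (-49 - 1*3) = A + (-49 - 3) = A - 52 = -52 + A)
J(x, q) = q + x
J(-5, 0)*l(-250, D(s(-2), -13)) = (0 - 5)*(-52 + (⅔ - ⅓*(-13)²)) = -5*(-52 + (⅔ - ⅓*169)) = -5*(-52 + (⅔ - 169/3)) = -5*(-52 - 167/3) = -5*(-323/3) = 1615/3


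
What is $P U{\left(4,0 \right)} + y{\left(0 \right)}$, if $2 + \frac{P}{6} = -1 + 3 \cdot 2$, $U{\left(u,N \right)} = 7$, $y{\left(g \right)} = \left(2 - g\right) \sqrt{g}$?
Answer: $126$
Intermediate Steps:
$y{\left(g \right)} = \sqrt{g} \left(2 - g\right)$
$P = 18$ ($P = -12 + 6 \left(-1 + 3 \cdot 2\right) = -12 + 6 \left(-1 + 6\right) = -12 + 6 \cdot 5 = -12 + 30 = 18$)
$P U{\left(4,0 \right)} + y{\left(0 \right)} = 18 \cdot 7 + \sqrt{0} \left(2 - 0\right) = 126 + 0 \left(2 + 0\right) = 126 + 0 \cdot 2 = 126 + 0 = 126$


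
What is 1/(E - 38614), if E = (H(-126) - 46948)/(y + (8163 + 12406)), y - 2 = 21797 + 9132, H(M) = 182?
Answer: -25750/994333883 ≈ -2.5897e-5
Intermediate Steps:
y = 30931 (y = 2 + (21797 + 9132) = 2 + 30929 = 30931)
E = -23383/25750 (E = (182 - 46948)/(30931 + (8163 + 12406)) = -46766/(30931 + 20569) = -46766/51500 = -46766*1/51500 = -23383/25750 ≈ -0.90808)
1/(E - 38614) = 1/(-23383/25750 - 38614) = 1/(-994333883/25750) = -25750/994333883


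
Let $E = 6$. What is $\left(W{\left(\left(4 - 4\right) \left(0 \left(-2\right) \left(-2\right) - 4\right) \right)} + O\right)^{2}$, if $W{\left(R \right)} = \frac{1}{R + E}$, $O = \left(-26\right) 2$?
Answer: $\frac{96721}{36} \approx 2686.7$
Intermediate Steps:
$O = -52$
$W{\left(R \right)} = \frac{1}{6 + R}$ ($W{\left(R \right)} = \frac{1}{R + 6} = \frac{1}{6 + R}$)
$\left(W{\left(\left(4 - 4\right) \left(0 \left(-2\right) \left(-2\right) - 4\right) \right)} + O\right)^{2} = \left(\frac{1}{6 + \left(4 - 4\right) \left(0 \left(-2\right) \left(-2\right) - 4\right)} - 52\right)^{2} = \left(\frac{1}{6 + 0 \left(0 \left(-2\right) - 4\right)} - 52\right)^{2} = \left(\frac{1}{6 + 0 \left(0 - 4\right)} - 52\right)^{2} = \left(\frac{1}{6 + 0 \left(-4\right)} - 52\right)^{2} = \left(\frac{1}{6 + 0} - 52\right)^{2} = \left(\frac{1}{6} - 52\right)^{2} = \left(- \frac{311}{6}\right)^{2} = \frac{96721}{36}$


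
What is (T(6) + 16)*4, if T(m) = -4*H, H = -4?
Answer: 128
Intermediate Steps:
T(m) = 16 (T(m) = -4*(-4) = 16)
(T(6) + 16)*4 = (16 + 16)*4 = 32*4 = 128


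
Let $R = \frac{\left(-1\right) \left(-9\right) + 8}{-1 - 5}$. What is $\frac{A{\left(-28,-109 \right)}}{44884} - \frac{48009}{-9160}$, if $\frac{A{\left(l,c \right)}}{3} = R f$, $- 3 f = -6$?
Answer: $\frac{2352271}{448840} \approx 5.2408$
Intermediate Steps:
$f = 2$ ($f = \left(- \frac{1}{3}\right) \left(-6\right) = 2$)
$R = - \frac{17}{6}$ ($R = \frac{9 + 8}{-6} = 17 \left(- \frac{1}{6}\right) = - \frac{17}{6} \approx -2.8333$)
$A{\left(l,c \right)} = -17$ ($A{\left(l,c \right)} = 3 \left(\left(- \frac{17}{6}\right) 2\right) = 3 \left(- \frac{17}{3}\right) = -17$)
$\frac{A{\left(-28,-109 \right)}}{44884} - \frac{48009}{-9160} = - \frac{17}{44884} - \frac{48009}{-9160} = \left(-17\right) \frac{1}{44884} - - \frac{48009}{9160} = - \frac{17}{44884} + \frac{48009}{9160} = \frac{2352271}{448840}$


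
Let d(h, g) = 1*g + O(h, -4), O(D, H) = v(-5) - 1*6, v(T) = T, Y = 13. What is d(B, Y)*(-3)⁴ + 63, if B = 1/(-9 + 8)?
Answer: 225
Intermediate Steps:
O(D, H) = -11 (O(D, H) = -5 - 1*6 = -5 - 6 = -11)
B = -1 (B = 1/(-1) = -1)
d(h, g) = -11 + g (d(h, g) = 1*g - 11 = g - 11 = -11 + g)
d(B, Y)*(-3)⁴ + 63 = (-11 + 13)*(-3)⁴ + 63 = 2*81 + 63 = 162 + 63 = 225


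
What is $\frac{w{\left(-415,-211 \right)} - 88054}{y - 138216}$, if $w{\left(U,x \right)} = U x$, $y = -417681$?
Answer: $\frac{163}{185299} \approx 0.00087966$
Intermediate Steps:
$\frac{w{\left(-415,-211 \right)} - 88054}{y - 138216} = \frac{\left(-415\right) \left(-211\right) - 88054}{-417681 - 138216} = \frac{87565 - 88054}{-555897} = \left(-489\right) \left(- \frac{1}{555897}\right) = \frac{163}{185299}$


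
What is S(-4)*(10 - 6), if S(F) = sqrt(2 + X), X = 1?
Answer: 4*sqrt(3) ≈ 6.9282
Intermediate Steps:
S(F) = sqrt(3) (S(F) = sqrt(2 + 1) = sqrt(3))
S(-4)*(10 - 6) = sqrt(3)*(10 - 6) = sqrt(3)*4 = 4*sqrt(3)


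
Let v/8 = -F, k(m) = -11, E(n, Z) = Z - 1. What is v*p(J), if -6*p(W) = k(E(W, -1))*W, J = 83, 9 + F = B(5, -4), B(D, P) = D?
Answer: 14608/3 ≈ 4869.3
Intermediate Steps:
E(n, Z) = -1 + Z
F = -4 (F = -9 + 5 = -4)
v = 32 (v = 8*(-1*(-4)) = 8*4 = 32)
p(W) = 11*W/6 (p(W) = -(-11)*W/6 = 11*W/6)
v*p(J) = 32*((11/6)*83) = 32*(913/6) = 14608/3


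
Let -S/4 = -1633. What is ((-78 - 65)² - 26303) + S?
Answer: 678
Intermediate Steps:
S = 6532 (S = -4*(-1633) = 6532)
((-78 - 65)² - 26303) + S = ((-78 - 65)² - 26303) + 6532 = ((-143)² - 26303) + 6532 = (20449 - 26303) + 6532 = -5854 + 6532 = 678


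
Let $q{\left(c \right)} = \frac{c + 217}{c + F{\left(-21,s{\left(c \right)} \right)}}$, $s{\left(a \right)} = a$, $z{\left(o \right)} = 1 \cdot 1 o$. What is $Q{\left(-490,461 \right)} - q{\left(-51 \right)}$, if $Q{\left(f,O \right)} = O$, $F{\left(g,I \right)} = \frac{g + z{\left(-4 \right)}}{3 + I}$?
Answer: $\frac{1124971}{2423} \approx 464.29$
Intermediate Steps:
$z{\left(o \right)} = o$ ($z{\left(o \right)} = 1 o = o$)
$F{\left(g,I \right)} = \frac{-4 + g}{3 + I}$ ($F{\left(g,I \right)} = \frac{g - 4}{3 + I} = \frac{-4 + g}{3 + I}$)
$q{\left(c \right)} = \frac{217 + c}{c - \frac{25}{3 + c}}$ ($q{\left(c \right)} = \frac{c + 217}{c + \frac{-4 - 21}{3 + c}} = \frac{217 + c}{c + \frac{1}{3 + c} \left(-25\right)} = \frac{217 + c}{c - \frac{25}{3 + c}}$)
$Q{\left(-490,461 \right)} - q{\left(-51 \right)} = 461 - \frac{\left(3 - 51\right) \left(217 - 51\right)}{-25 - 51 \left(3 - 51\right)} = 461 - \frac{1}{-25 - -2448} \left(-48\right) 166 = 461 - \frac{1}{-25 + 2448} \left(-48\right) 166 = 461 - \frac{1}{2423} \left(-48\right) 166 = 461 - - \frac{7968}{2423} = 461 + \frac{7968}{2423} = \frac{1124971}{2423}$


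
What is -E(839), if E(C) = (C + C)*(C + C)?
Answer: -2815684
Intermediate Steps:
E(C) = 4*C**2 (E(C) = (2*C)*(2*C) = 4*C**2)
-E(839) = -4*839**2 = -4*703921 = -1*2815684 = -2815684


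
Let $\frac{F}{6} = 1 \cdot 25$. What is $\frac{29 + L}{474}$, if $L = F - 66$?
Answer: $\frac{113}{474} \approx 0.2384$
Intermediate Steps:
$F = 150$ ($F = 6 \cdot 1 \cdot 25 = 6 \cdot 25 = 150$)
$L = 84$ ($L = 150 - 66 = 84$)
$\frac{29 + L}{474} = \frac{29 + 84}{474} = 113 \cdot \frac{1}{474} = \frac{113}{474}$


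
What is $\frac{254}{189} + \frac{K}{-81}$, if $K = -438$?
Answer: $\frac{1276}{189} \approx 6.7513$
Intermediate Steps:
$\frac{254}{189} + \frac{K}{-81} = \frac{254}{189} - \frac{438}{-81} = 254 \cdot \frac{1}{189} - - \frac{146}{27} = \frac{254}{189} + \frac{146}{27} = \frac{1276}{189}$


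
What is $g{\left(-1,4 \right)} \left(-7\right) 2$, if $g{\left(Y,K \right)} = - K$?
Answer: $56$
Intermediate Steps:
$g{\left(-1,4 \right)} \left(-7\right) 2 = \left(-1\right) 4 \left(-7\right) 2 = \left(-4\right) \left(-7\right) 2 = 28 \cdot 2 = 56$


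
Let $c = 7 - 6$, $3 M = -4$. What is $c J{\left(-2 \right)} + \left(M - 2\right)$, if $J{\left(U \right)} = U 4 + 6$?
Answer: $- \frac{16}{3} \approx -5.3333$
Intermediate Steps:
$M = - \frac{4}{3}$ ($M = \frac{1}{3} \left(-4\right) = - \frac{4}{3} \approx -1.3333$)
$J{\left(U \right)} = 6 + 4 U$ ($J{\left(U \right)} = 4 U + 6 = 6 + 4 U$)
$c = 1$
$c J{\left(-2 \right)} + \left(M - 2\right) = 1 \left(6 + 4 \left(-2\right)\right) - \frac{10}{3} = 1 \left(6 - 8\right) - \frac{10}{3} = 1 \left(-2\right) - \frac{10}{3} = -2 - \frac{10}{3} = - \frac{16}{3}$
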